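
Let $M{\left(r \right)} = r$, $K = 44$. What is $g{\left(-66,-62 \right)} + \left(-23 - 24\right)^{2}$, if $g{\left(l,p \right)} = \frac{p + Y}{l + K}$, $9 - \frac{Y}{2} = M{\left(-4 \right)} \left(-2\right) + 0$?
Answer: $\frac{24329}{11} \approx 2211.7$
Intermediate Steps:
$Y = 2$ ($Y = 18 - 2 \left(\left(-4\right) \left(-2\right) + 0\right) = 18 - 2 \left(8 + 0\right) = 18 - 16 = 2$)
$g{\left(l,p \right)} = \frac{2 + p}{44 + l}$ ($g{\left(l,p \right)} = \frac{p + 2}{l + 44} = \frac{2 + p}{44 + l}$)
$g{\left(-66,-62 \right)} + \left(-23 - 24\right)^{2} = \frac{2 - 62}{44 - 66} + \left(-23 - 24\right)^{2} = \frac{1}{-22} \left(-60\right) + \left(-47\right)^{2} = \left(- \frac{1}{22}\right) \left(-60\right) + 2209 = \frac{30}{11} + 2209 = \frac{24329}{11}$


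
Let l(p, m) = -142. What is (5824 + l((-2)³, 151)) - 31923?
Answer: -26241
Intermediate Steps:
(5824 + l((-2)³, 151)) - 31923 = (5824 - 142) - 31923 = 5682 - 31923 = -26241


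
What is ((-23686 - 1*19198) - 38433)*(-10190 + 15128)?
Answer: -401543346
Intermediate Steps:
((-23686 - 1*19198) - 38433)*(-10190 + 15128) = ((-23686 - 19198) - 38433)*4938 = (-42884 - 38433)*4938 = -81317*4938 = -401543346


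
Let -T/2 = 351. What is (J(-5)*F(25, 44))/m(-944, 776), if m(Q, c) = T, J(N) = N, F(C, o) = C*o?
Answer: 2750/351 ≈ 7.8348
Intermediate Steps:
T = -702 (T = -2*351 = -702)
m(Q, c) = -702
(J(-5)*F(25, 44))/m(-944, 776) = -125*44/(-702) = -5*1100*(-1/702) = -5500*(-1/702) = 2750/351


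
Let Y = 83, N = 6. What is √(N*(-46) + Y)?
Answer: I*√193 ≈ 13.892*I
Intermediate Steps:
√(N*(-46) + Y) = √(6*(-46) + 83) = √(-276 + 83) = √(-193) = I*√193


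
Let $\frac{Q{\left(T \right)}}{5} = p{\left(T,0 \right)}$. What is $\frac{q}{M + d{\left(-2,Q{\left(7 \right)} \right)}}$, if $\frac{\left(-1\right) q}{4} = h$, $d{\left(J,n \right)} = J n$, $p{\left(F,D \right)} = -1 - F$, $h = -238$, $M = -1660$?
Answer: $- \frac{238}{395} \approx -0.60253$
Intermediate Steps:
$Q{\left(T \right)} = -5 - 5 T$ ($Q{\left(T \right)} = 5 \left(-1 - T\right) = -5 - 5 T$)
$q = 952$ ($q = \left(-4\right) \left(-238\right) = 952$)
$\frac{q}{M + d{\left(-2,Q{\left(7 \right)} \right)}} = \frac{952}{-1660 - 2 \left(-5 - 35\right)} = \frac{952}{-1660 - -80} = \frac{952}{-1660 + 80} = \frac{952}{-1580} = 952 \left(- \frac{1}{1580}\right) = - \frac{238}{395}$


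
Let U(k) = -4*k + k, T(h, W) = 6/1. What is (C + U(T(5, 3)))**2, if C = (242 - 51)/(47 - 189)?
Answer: 7546009/20164 ≈ 374.23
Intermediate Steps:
T(h, W) = 6 (T(h, W) = 6*1 = 6)
C = -191/142 (C = 191/(-142) = 191*(-1/142) = -191/142 ≈ -1.3451)
U(k) = -3*k
(C + U(T(5, 3)))**2 = (-191/142 - 3*6)**2 = (-191/142 - 18)**2 = (-2747/142)**2 = 7546009/20164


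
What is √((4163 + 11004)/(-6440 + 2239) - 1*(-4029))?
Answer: √71041691062/4201 ≈ 63.446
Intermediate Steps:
√((4163 + 11004)/(-6440 + 2239) - 1*(-4029)) = √(15167/(-4201) + 4029) = √(15167*(-1/4201) + 4029) = √(-15167/4201 + 4029) = √(16910662/4201) = √71041691062/4201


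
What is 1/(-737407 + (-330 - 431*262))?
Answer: -1/850659 ≈ -1.1756e-6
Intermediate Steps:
1/(-737407 + (-330 - 431*262)) = 1/(-737407 + (-330 - 112922)) = 1/(-737407 - 113252) = 1/(-850659) = -1/850659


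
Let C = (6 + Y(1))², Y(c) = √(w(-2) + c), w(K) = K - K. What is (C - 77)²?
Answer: 784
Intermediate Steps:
w(K) = 0
Y(c) = √c (Y(c) = √(0 + c) = √c)
C = 49 (C = (6 + √1)² = (6 + 1)² = 7² = 49)
(C - 77)² = (49 - 77)² = (-28)² = 784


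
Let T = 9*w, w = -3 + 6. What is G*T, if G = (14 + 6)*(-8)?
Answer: -4320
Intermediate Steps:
w = 3
G = -160 (G = 20*(-8) = -160)
T = 27 (T = 9*3 = 27)
G*T = -160*27 = -4320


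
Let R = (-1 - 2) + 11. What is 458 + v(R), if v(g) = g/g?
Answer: 459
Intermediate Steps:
R = 8 (R = -3 + 11 = 8)
v(g) = 1
458 + v(R) = 458 + 1 = 459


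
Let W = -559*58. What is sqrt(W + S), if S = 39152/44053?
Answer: I*sqrt(62918574518342)/44053 ≈ 180.06*I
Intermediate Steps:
W = -32422
S = 39152/44053 (S = 39152*(1/44053) = 39152/44053 ≈ 0.88875)
sqrt(W + S) = sqrt(-32422 + 39152/44053) = sqrt(-1428247214/44053) = I*sqrt(62918574518342)/44053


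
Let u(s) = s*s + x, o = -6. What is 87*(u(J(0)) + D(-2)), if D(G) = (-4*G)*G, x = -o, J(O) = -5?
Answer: 1305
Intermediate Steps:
x = 6 (x = -1*(-6) = 6)
D(G) = -4*G²
u(s) = 6 + s² (u(s) = s*s + 6 = s² + 6 = 6 + s²)
87*(u(J(0)) + D(-2)) = 87*((6 + (-5)²) - 4*(-2)²) = 87*((6 + 25) - 4*4) = 87*(31 - 16) = 87*15 = 1305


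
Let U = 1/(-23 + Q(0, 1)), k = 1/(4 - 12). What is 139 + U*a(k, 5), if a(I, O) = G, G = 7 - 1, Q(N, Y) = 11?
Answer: 277/2 ≈ 138.50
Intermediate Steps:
k = -⅛ (k = 1/(-8) = -⅛ ≈ -0.12500)
G = 6
a(I, O) = 6
U = -1/12 (U = 1/(-23 + 11) = 1/(-12) = -1/12 ≈ -0.083333)
139 + U*a(k, 5) = 139 - 1/12*6 = 139 - ½ = 277/2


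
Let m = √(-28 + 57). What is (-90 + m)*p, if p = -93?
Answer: 8370 - 93*√29 ≈ 7869.2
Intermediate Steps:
m = √29 ≈ 5.3852
(-90 + m)*p = (-90 + √29)*(-93) = 8370 - 93*√29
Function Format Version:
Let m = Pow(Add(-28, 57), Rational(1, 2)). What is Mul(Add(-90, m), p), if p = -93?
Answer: Add(8370, Mul(-93, Pow(29, Rational(1, 2)))) ≈ 7869.2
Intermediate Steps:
m = Pow(29, Rational(1, 2)) ≈ 5.3852
Mul(Add(-90, m), p) = Mul(Add(-90, Pow(29, Rational(1, 2))), -93) = Add(8370, Mul(-93, Pow(29, Rational(1, 2))))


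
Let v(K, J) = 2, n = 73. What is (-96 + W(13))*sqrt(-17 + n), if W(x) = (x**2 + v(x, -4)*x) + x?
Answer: 224*sqrt(14) ≈ 838.13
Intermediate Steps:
W(x) = x**2 + 3*x (W(x) = (x**2 + 2*x) + x = x**2 + 3*x)
(-96 + W(13))*sqrt(-17 + n) = (-96 + 13*(3 + 13))*sqrt(-17 + 73) = (-96 + 13*16)*sqrt(56) = (-96 + 208)*(2*sqrt(14)) = 112*(2*sqrt(14)) = 224*sqrt(14)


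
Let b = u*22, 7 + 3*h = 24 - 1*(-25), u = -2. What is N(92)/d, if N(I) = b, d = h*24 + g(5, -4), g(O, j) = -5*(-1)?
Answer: -4/31 ≈ -0.12903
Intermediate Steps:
g(O, j) = 5
h = 14 (h = -7/3 + (24 - 1*(-25))/3 = -7/3 + (24 + 25)/3 = -7/3 + (1/3)*49 = -7/3 + 49/3 = 14)
b = -44 (b = -2*22 = -44)
d = 341 (d = 14*24 + 5 = 336 + 5 = 341)
N(I) = -44
N(92)/d = -44/341 = -44*1/341 = -4/31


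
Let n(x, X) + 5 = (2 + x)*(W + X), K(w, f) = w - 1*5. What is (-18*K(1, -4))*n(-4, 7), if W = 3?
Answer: -1800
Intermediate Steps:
K(w, f) = -5 + w (K(w, f) = w - 5 = -5 + w)
n(x, X) = -5 + (2 + x)*(3 + X)
(-18*K(1, -4))*n(-4, 7) = (-18*(-5 + 1))*(1 + 2*7 + 3*(-4) + 7*(-4)) = (-18*(-4))*(1 + 14 - 12 - 28) = 72*(-25) = -1800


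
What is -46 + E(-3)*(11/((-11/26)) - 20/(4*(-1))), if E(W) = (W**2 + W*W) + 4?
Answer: -508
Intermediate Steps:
E(W) = 4 + 2*W**2 (E(W) = (W**2 + W**2) + 4 = 2*W**2 + 4 = 4 + 2*W**2)
-46 + E(-3)*(11/((-11/26)) - 20/(4*(-1))) = -46 + (4 + 2*(-3)**2)*(11/((-11/26)) - 20/(4*(-1))) = -46 + (4 + 2*9)*(11/((-11*1/26)) - 20/(-4)) = -46 + (4 + 18)*(11/(-11/26) - 20*(-1/4)) = -46 + 22*(11*(-26/11) + 5) = -46 + 22*(-26 + 5) = -46 + 22*(-21) = -46 - 462 = -508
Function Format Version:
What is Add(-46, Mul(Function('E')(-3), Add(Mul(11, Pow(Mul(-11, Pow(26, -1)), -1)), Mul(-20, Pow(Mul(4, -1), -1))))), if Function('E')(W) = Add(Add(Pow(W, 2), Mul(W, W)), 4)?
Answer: -508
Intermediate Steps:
Function('E')(W) = Add(4, Mul(2, Pow(W, 2))) (Function('E')(W) = Add(Add(Pow(W, 2), Pow(W, 2)), 4) = Add(Mul(2, Pow(W, 2)), 4) = Add(4, Mul(2, Pow(W, 2))))
Add(-46, Mul(Function('E')(-3), Add(Mul(11, Pow(Mul(-11, Pow(26, -1)), -1)), Mul(-20, Pow(Mul(4, -1), -1))))) = Add(-46, Mul(Add(4, Mul(2, Pow(-3, 2))), Add(Mul(11, Pow(Mul(-11, Pow(26, -1)), -1)), Mul(-20, Pow(Mul(4, -1), -1))))) = Add(-46, Mul(Add(4, Mul(2, 9)), Add(Mul(11, Pow(Mul(-11, Rational(1, 26)), -1)), Mul(-20, Pow(-4, -1))))) = Add(-46, Mul(Add(4, 18), Add(Mul(11, Pow(Rational(-11, 26), -1)), Mul(-20, Rational(-1, 4))))) = Add(-46, Mul(22, Add(Mul(11, Rational(-26, 11)), 5))) = Add(-46, Mul(22, Add(-26, 5))) = Add(-46, Mul(22, -21)) = Add(-46, -462) = -508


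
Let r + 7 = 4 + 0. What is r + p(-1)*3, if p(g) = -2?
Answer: -9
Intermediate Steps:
r = -3 (r = -7 + (4 + 0) = -7 + 4 = -3)
r + p(-1)*3 = -3 - 2*3 = -3 - 6 = -9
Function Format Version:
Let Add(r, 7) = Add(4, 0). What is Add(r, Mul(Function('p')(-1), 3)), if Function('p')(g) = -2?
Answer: -9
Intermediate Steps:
r = -3 (r = Add(-7, Add(4, 0)) = Add(-7, 4) = -3)
Add(r, Mul(Function('p')(-1), 3)) = Add(-3, Mul(-2, 3)) = Add(-3, -6) = -9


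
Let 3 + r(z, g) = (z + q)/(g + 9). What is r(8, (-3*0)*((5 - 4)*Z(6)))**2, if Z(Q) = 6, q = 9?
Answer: 100/81 ≈ 1.2346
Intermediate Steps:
r(z, g) = -3 + (9 + z)/(9 + g) (r(z, g) = -3 + (z + 9)/(g + 9) = -3 + (9 + z)/(9 + g))
r(8, (-3*0)*((5 - 4)*Z(6)))**2 = ((-18 + 8 - 3*(-3*0)*(5 - 4)*6)/(9 + (-3*0)*((5 - 4)*6)))**2 = ((-18 + 8 - 0*1*6)/(9 + 0*(1*6)))**2 = ((-18 + 8 - 0*6)/(9 + 0*6))**2 = ((-18 + 8 - 3*0)/(9 + 0))**2 = ((-18 + 8 + 0)/9)**2 = ((1/9)*(-10))**2 = (-10/9)**2 = 100/81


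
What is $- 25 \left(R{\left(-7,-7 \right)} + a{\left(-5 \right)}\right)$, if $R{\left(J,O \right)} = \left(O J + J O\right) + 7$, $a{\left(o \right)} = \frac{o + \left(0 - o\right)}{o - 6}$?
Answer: $-2625$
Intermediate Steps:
$a{\left(o \right)} = 0$ ($a{\left(o \right)} = \frac{o - o}{-6 + o} = \frac{0}{-6 + o} = 0$)
$R{\left(J,O \right)} = 7 + 2 J O$ ($R{\left(J,O \right)} = \left(J O + J O\right) + 7 = 2 J O + 7 = 7 + 2 J O$)
$- 25 \left(R{\left(-7,-7 \right)} + a{\left(-5 \right)}\right) = - 25 \left(\left(7 + 2 \left(-7\right) \left(-7\right)\right) + 0\right) = - 25 \left(\left(7 + 98\right) + 0\right) = - 25 \left(105 + 0\right) = \left(-25\right) 105 = -2625$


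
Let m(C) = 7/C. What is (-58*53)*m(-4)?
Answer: 10759/2 ≈ 5379.5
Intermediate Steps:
(-58*53)*m(-4) = (-58*53)*(7/(-4)) = -21518*(-1)/4 = -3074*(-7/4) = 10759/2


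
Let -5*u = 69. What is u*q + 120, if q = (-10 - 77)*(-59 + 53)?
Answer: -35418/5 ≈ -7083.6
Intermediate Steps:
u = -69/5 (u = -⅕*69 = -69/5 ≈ -13.800)
q = 522 (q = -87*(-6) = 522)
u*q + 120 = -69/5*522 + 120 = -36018/5 + 120 = -35418/5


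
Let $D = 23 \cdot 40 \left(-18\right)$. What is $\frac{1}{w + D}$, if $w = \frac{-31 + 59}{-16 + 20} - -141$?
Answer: $- \frac{1}{16412} \approx -6.0931 \cdot 10^{-5}$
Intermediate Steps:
$D = -16560$ ($D = 920 \left(-18\right) = -16560$)
$w = 148$ ($w = \frac{28}{4} + 141 = 28 \cdot \frac{1}{4} + 141 = 7 + 141 = 148$)
$\frac{1}{w + D} = \frac{1}{148 - 16560} = \frac{1}{-16412} = - \frac{1}{16412}$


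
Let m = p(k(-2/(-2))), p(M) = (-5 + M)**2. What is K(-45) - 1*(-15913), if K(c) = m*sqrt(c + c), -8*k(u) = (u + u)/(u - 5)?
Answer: 15913 + 18723*I*sqrt(10)/256 ≈ 15913.0 + 231.28*I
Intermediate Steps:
k(u) = -u/(4*(-5 + u)) (k(u) = -(u + u)/(8*(u - 5)) = -2*u/(8*(-5 + u)) = -u/(4*(-5 + u)))
m = 6241/256 (m = (-5 - (-2/(-2))/(-20 + 4*(-2/(-2))))**2 = (-5 - (-2*(-1/2))/(-20 + 4*(-2*(-1/2))))**2 = (-5 - 1*1/(-20 + 4*1))**2 = (-5 - 1*1/(-20 + 4))**2 = (-5 - 1*1/(-16))**2 = (-5 - 1*1*(-1/16))**2 = (-5 + 1/16)**2 = (-79/16)**2 = 6241/256 ≈ 24.379)
K(c) = 6241*sqrt(2)*sqrt(c)/256 (K(c) = 6241*sqrt(c + c)/256 = 6241*sqrt(2*c)/256 = 6241*(sqrt(2)*sqrt(c))/256 = 6241*sqrt(2)*sqrt(c)/256)
K(-45) - 1*(-15913) = 6241*sqrt(2)*sqrt(-45)/256 - 1*(-15913) = 6241*sqrt(2)*(3*I*sqrt(5))/256 + 15913 = 18723*I*sqrt(10)/256 + 15913 = 15913 + 18723*I*sqrt(10)/256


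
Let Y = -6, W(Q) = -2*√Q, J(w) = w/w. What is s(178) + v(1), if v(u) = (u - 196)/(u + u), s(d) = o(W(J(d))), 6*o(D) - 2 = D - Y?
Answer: -193/2 ≈ -96.500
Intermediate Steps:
J(w) = 1
o(D) = 4/3 + D/6 (o(D) = ⅓ + (D - 1*(-6))/6 = ⅓ + (D + 6)/6 = ⅓ + (6 + D)/6 = ⅓ + (1 + D/6) = 4/3 + D/6)
s(d) = 1 (s(d) = 4/3 + (-2*√1)/6 = 4/3 + (-2*1)/6 = 4/3 + (⅙)*(-2) = 4/3 - ⅓ = 1)
v(u) = (-196 + u)/(2*u) (v(u) = (-196 + u)/((2*u)) = (-196 + u)*(1/(2*u)) = (-196 + u)/(2*u))
s(178) + v(1) = 1 + (½)*(-196 + 1)/1 = 1 + (½)*1*(-195) = 1 - 195/2 = -193/2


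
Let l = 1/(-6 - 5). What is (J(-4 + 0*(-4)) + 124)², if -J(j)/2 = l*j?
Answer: 1838736/121 ≈ 15196.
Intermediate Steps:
l = -1/11 (l = 1/(-11) = -1/11 ≈ -0.090909)
J(j) = 2*j/11 (J(j) = -(-2)*j/11 = 2*j/11)
(J(-4 + 0*(-4)) + 124)² = (2*(-4 + 0*(-4))/11 + 124)² = (2*(-4 + 0)/11 + 124)² = ((2/11)*(-4) + 124)² = (-8/11 + 124)² = (1356/11)² = 1838736/121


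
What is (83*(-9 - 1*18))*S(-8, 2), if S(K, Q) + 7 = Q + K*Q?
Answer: 47061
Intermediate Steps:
S(K, Q) = -7 + Q + K*Q (S(K, Q) = -7 + (Q + K*Q) = -7 + Q + K*Q)
(83*(-9 - 1*18))*S(-8, 2) = (83*(-9 - 1*18))*(-7 + 2 - 8*2) = (83*(-9 - 18))*(-7 + 2 - 16) = (83*(-27))*(-21) = -2241*(-21) = 47061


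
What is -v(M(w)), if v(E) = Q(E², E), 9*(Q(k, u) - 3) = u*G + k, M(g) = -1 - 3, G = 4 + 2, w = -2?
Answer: -19/9 ≈ -2.1111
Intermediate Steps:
G = 6
M(g) = -4
Q(k, u) = 3 + k/9 + 2*u/3 (Q(k, u) = 3 + (u*6 + k)/9 = 3 + (6*u + k)/9 = 3 + (k + 6*u)/9 = 3 + (k/9 + 2*u/3) = 3 + k/9 + 2*u/3)
v(E) = 3 + E²/9 + 2*E/3
-v(M(w)) = -(3 + (⅑)*(-4)² + (⅔)*(-4)) = -(3 + (⅑)*16 - 8/3) = -(3 + 16/9 - 8/3) = -1*19/9 = -19/9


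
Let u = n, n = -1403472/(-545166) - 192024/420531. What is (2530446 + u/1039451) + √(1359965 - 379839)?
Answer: 4785830671560328035214/1891299269597721 + √980126 ≈ 2.5314e+6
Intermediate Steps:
n = 26973251536/12736622397 (n = -1403472*(-1/545166) - 192024*1/420531 = 233912/90861 - 64008/140177 = 26973251536/12736622397 ≈ 2.1178)
u = 26973251536/12736622397 ≈ 2.1178
(2530446 + u/1039451) + √(1359965 - 379839) = (2530446 + (26973251536/12736622397)/1039451) + √(1359965 - 379839) = (2530446 + (26973251536/12736622397)*(1/1039451)) + √980126 = (2530446 + 3853321648/1891299269597721) + √980126 = 4785830671560328035214/1891299269597721 + √980126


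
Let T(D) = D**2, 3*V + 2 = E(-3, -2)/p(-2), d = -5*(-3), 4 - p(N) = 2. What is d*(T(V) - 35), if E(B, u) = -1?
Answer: -6175/12 ≈ -514.58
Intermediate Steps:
p(N) = 2 (p(N) = 4 - 1*2 = 4 - 2 = 2)
d = 15
V = -5/6 (V = -2/3 + (-1/2)/3 = -2/3 + (-1*1/2)/3 = -2/3 + (1/3)*(-1/2) = -2/3 - 1/6 = -5/6 ≈ -0.83333)
d*(T(V) - 35) = 15*((-5/6)**2 - 35) = 15*(25/36 - 35) = 15*(-1235/36) = -6175/12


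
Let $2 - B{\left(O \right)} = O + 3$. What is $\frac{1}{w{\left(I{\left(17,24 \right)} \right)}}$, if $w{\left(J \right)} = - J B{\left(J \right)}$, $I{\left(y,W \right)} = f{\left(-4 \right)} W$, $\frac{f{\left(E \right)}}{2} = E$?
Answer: $\frac{1}{36672} \approx 2.7269 \cdot 10^{-5}$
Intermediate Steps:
$B{\left(O \right)} = -1 - O$ ($B{\left(O \right)} = 2 - \left(O + 3\right) = 2 - \left(3 + O\right) = -1 - O$)
$f{\left(E \right)} = 2 E$
$I{\left(y,W \right)} = - 8 W$ ($I{\left(y,W \right)} = 2 \left(-4\right) W = - 8 W$)
$w{\left(J \right)} = - J \left(-1 - J\right)$
$\frac{1}{w{\left(I{\left(17,24 \right)} \right)}} = \frac{1}{\left(-8\right) 24 \left(1 - 192\right)} = \frac{1}{\left(-192\right) \left(1 - 192\right)} = \frac{1}{\left(-192\right) \left(-191\right)} = \frac{1}{36672}$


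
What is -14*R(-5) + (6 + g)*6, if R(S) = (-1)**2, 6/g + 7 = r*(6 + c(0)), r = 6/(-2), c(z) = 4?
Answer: 778/37 ≈ 21.027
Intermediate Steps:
r = -3 (r = 6*(-1/2) = -3)
g = -6/37 (g = 6/(-7 - 3*(6 + 4)) = 6/(-7 - 3*10) = 6/(-7 - 30) = 6/(-37) = 6*(-1/37) = -6/37 ≈ -0.16216)
R(S) = 1
-14*R(-5) + (6 + g)*6 = -14*1 + (6 - 6/37)*6 = -14 + (216/37)*6 = -14 + 1296/37 = 778/37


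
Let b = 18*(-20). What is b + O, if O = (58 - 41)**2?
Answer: -71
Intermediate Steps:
O = 289 (O = 17**2 = 289)
b = -360
b + O = -360 + 289 = -71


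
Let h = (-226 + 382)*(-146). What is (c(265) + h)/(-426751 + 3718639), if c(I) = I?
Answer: -22511/3291888 ≈ -0.0068383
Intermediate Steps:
h = -22776 (h = 156*(-146) = -22776)
(c(265) + h)/(-426751 + 3718639) = (265 - 22776)/(-426751 + 3718639) = -22511/3291888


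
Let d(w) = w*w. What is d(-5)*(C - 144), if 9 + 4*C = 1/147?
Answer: -1074925/294 ≈ -3656.2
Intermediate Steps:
d(w) = w²
C = -661/294 (C = -9/4 + (¼)/147 = -9/4 + (¼)*(1/147) = -9/4 + 1/588 = -661/294 ≈ -2.2483)
d(-5)*(C - 144) = (-5)²*(-661/294 - 144) = 25*(-42997/294) = -1074925/294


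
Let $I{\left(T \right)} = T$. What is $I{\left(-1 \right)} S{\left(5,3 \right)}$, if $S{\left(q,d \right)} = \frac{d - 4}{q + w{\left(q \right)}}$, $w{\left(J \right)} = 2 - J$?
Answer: $\frac{1}{2} \approx 0.5$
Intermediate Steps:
$S{\left(q,d \right)} = -2 + \frac{d}{2}$ ($S{\left(q,d \right)} = \frac{d - 4}{q - \left(-2 + q\right)} = \frac{-4 + d}{2} = \left(-4 + d\right) \frac{1}{2} = -2 + \frac{d}{2}$)
$I{\left(-1 \right)} S{\left(5,3 \right)} = - (-2 + \frac{1}{2} \cdot 3) = - (-2 + \frac{3}{2}) = \left(-1\right) \left(- \frac{1}{2}\right) = \frac{1}{2}$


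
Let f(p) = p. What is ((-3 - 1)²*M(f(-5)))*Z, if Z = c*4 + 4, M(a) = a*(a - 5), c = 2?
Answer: 9600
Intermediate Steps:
M(a) = a*(-5 + a)
Z = 12 (Z = 2*4 + 4 = 8 + 4 = 12)
((-3 - 1)²*M(f(-5)))*Z = ((-3 - 1)²*(-5*(-5 - 5)))*12 = ((-4)²*(-5*(-10)))*12 = (16*50)*12 = 800*12 = 9600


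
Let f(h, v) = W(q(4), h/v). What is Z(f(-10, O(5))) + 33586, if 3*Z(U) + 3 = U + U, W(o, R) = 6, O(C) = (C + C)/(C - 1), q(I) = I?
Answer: 33589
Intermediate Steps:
O(C) = 2*C/(-1 + C) (O(C) = (2*C)/(-1 + C) = 2*C/(-1 + C))
f(h, v) = 6
Z(U) = -1 + 2*U/3 (Z(U) = -1 + (U + U)/3 = -1 + (2*U)/3 = -1 + 2*U/3)
Z(f(-10, O(5))) + 33586 = (-1 + (2/3)*6) + 33586 = (-1 + 4) + 33586 = 3 + 33586 = 33589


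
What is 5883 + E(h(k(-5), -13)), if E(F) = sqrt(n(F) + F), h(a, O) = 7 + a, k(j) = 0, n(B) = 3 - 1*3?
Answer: 5883 + sqrt(7) ≈ 5885.6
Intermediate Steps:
n(B) = 0 (n(B) = 3 - 3 = 0)
E(F) = sqrt(F) (E(F) = sqrt(0 + F) = sqrt(F))
5883 + E(h(k(-5), -13)) = 5883 + sqrt(7 + 0) = 5883 + sqrt(7)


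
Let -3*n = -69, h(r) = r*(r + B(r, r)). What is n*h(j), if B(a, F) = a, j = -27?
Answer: 33534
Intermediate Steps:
h(r) = 2*r**2 (h(r) = r*(r + r) = r*(2*r) = 2*r**2)
n = 23 (n = -1/3*(-69) = 23)
n*h(j) = 23*(2*(-27)**2) = 23*(2*729) = 23*1458 = 33534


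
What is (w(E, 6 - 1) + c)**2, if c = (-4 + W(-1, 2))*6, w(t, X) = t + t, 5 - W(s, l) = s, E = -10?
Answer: 64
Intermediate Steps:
W(s, l) = 5 - s
w(t, X) = 2*t
c = 12 (c = (-4 + (5 - 1*(-1)))*6 = (-4 + (5 + 1))*6 = (-4 + 6)*6 = 2*6 = 12)
(w(E, 6 - 1) + c)**2 = (2*(-10) + 12)**2 = (-20 + 12)**2 = (-8)**2 = 64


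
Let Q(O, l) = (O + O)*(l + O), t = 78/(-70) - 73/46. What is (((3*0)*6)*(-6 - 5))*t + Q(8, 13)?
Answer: 336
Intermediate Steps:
t = -4349/1610 (t = 78*(-1/70) - 73*1/46 = -39/35 - 73/46 = -4349/1610 ≈ -2.7012)
Q(O, l) = 2*O*(O + l) (Q(O, l) = (2*O)*(O + l) = 2*O*(O + l))
(((3*0)*6)*(-6 - 5))*t + Q(8, 13) = (((3*0)*6)*(-6 - 5))*(-4349/1610) + 2*8*(8 + 13) = ((0*6)*(-11))*(-4349/1610) + 2*8*21 = (0*(-11))*(-4349/1610) + 336 = 0*(-4349/1610) + 336 = 0 + 336 = 336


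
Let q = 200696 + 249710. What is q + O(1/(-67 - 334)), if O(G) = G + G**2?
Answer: 72425734806/160801 ≈ 4.5041e+5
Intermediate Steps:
q = 450406
q + O(1/(-67 - 334)) = 450406 + (1 + 1/(-67 - 334))/(-67 - 334) = 450406 + (1 + 1/(-401))/(-401) = 450406 - (1 - 1/401)/401 = 450406 - 1/401*400/401 = 450406 - 400/160801 = 72425734806/160801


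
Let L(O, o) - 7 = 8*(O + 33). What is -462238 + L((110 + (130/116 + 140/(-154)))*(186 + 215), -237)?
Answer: -34582213/319 ≈ -1.0841e+5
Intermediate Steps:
L(O, o) = 271 + 8*O (L(O, o) = 7 + 8*(O + 33) = 7 + 8*(33 + O) = 7 + (264 + 8*O) = 271 + 8*O)
-462238 + L((110 + (130/116 + 140/(-154)))*(186 + 215), -237) = -462238 + (271 + 8*((110 + (130/116 + 140/(-154)))*(186 + 215))) = -462238 + (271 + 8*((110 + (130*(1/116) + 140*(-1/154)))*401)) = -462238 + (271 + 8*((110 + (65/58 - 10/11))*401)) = -462238 + (271 + 8*((110 + 135/638)*401)) = -462238 + (271 + 8*((70315/638)*401)) = -462238 + (271 + 8*(28196315/638)) = -462238 + (271 + 112785260/319) = -462238 + 112871709/319 = -34582213/319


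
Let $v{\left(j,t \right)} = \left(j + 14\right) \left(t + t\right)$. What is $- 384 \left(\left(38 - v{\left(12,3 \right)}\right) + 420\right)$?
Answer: $-115968$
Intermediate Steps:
$v{\left(j,t \right)} = 2 t \left(14 + j\right)$ ($v{\left(j,t \right)} = \left(14 + j\right) 2 t = 2 t \left(14 + j\right)$)
$- 384 \left(\left(38 - v{\left(12,3 \right)}\right) + 420\right) = - 384 \left(\left(38 - 2 \cdot 3 \left(14 + 12\right)\right) + 420\right) = - 384 \left(\left(38 - 2 \cdot 3 \cdot 26\right) + 420\right) = - 384 \left(\left(38 - 156\right) + 420\right) = - 384 \left(-118 + 420\right) = \left(-384\right) 302 = -115968$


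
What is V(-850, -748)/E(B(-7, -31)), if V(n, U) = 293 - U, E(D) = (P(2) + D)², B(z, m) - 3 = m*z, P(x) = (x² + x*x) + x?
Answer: 1041/52900 ≈ 0.019679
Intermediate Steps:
P(x) = x + 2*x² (P(x) = (x² + x²) + x = 2*x² + x = x + 2*x²)
B(z, m) = 3 + m*z
E(D) = (10 + D)² (E(D) = (2*(1 + 2*2) + D)² = (2*(1 + 4) + D)² = (2*5 + D)² = (10 + D)²)
V(-850, -748)/E(B(-7, -31)) = (293 - 1*(-748))/((10 + (3 - 31*(-7)))²) = (293 + 748)/((10 + (3 + 217))²) = 1041/((10 + 220)²) = 1041/(230²) = 1041/52900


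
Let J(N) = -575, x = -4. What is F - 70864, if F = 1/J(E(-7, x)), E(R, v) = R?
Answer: -40746801/575 ≈ -70864.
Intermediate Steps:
F = -1/575 (F = 1/(-575) = -1/575 ≈ -0.0017391)
F - 70864 = -1/575 - 70864 = -40746801/575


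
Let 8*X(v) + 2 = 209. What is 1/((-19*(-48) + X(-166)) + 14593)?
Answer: 8/124247 ≈ 6.4388e-5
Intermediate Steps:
X(v) = 207/8 (X(v) = -¼ + (⅛)*209 = -¼ + 209/8 = 207/8)
1/((-19*(-48) + X(-166)) + 14593) = 1/((-19*(-48) + 207/8) + 14593) = 1/((912 + 207/8) + 14593) = 1/(7503/8 + 14593) = 1/(124247/8) = 8/124247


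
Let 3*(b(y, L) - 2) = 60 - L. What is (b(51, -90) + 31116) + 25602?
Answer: 56770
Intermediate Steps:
b(y, L) = 22 - L/3 (b(y, L) = 2 + (60 - L)/3 = 2 + (20 - L/3) = 22 - L/3)
(b(51, -90) + 31116) + 25602 = ((22 - ⅓*(-90)) + 31116) + 25602 = ((22 + 30) + 31116) + 25602 = (52 + 31116) + 25602 = 31168 + 25602 = 56770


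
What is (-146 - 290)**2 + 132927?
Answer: 323023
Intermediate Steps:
(-146 - 290)**2 + 132927 = (-436)**2 + 132927 = 190096 + 132927 = 323023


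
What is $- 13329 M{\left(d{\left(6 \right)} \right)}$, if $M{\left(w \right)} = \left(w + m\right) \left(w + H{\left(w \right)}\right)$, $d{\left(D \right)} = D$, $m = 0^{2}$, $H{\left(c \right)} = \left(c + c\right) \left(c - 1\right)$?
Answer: $-5278284$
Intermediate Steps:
$H{\left(c \right)} = 2 c \left(-1 + c\right)$
$m = 0$
$M{\left(w \right)} = w \left(w + 2 w \left(-1 + w\right)\right)$ ($M{\left(w \right)} = \left(w + 0\right) \left(w + 2 w \left(-1 + w\right)\right) = w \left(w + 2 w \left(-1 + w\right)\right)$)
$- 13329 M{\left(d{\left(6 \right)} \right)} = - 13329 \cdot 6^{2} \left(-1 + 2 \cdot 6\right) = - 13329 \cdot 36 \left(-1 + 12\right) = - 13329 \cdot 36 \cdot 11 = \left(-13329\right) 396 = -5278284$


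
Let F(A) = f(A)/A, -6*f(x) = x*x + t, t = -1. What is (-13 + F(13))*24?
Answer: -4728/13 ≈ -363.69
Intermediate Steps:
f(x) = ⅙ - x²/6 (f(x) = -(x*x - 1)/6 = -(x² - 1)/6 = -(-1 + x²)/6 = ⅙ - x²/6)
F(A) = (⅙ - A²/6)/A
(-13 + F(13))*24 = (-13 + (⅙)*(1 - 1*13²)/13)*24 = (-13 + (⅙)*(1/13)*(1 - 1*169))*24 = (-13 + (⅙)*(1/13)*(1 - 169))*24 = (-13 + (⅙)*(1/13)*(-168))*24 = (-13 - 28/13)*24 = -197/13*24 = -4728/13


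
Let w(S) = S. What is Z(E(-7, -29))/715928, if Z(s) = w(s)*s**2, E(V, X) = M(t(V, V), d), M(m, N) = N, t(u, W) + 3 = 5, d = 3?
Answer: 27/715928 ≈ 3.7713e-5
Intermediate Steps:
t(u, W) = 2 (t(u, W) = -3 + 5 = 2)
E(V, X) = 3
Z(s) = s**3 (Z(s) = s*s**2 = s**3)
Z(E(-7, -29))/715928 = 3**3/715928 = 27*(1/715928) = 27/715928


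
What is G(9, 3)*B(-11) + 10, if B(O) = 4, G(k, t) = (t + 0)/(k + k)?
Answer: 32/3 ≈ 10.667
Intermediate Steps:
G(k, t) = t/(2*k) (G(k, t) = t/((2*k)) = t*(1/(2*k)) = t/(2*k))
G(9, 3)*B(-11) + 10 = ((½)*3/9)*4 + 10 = ((½)*3*(⅑))*4 + 10 = (⅙)*4 + 10 = ⅔ + 10 = 32/3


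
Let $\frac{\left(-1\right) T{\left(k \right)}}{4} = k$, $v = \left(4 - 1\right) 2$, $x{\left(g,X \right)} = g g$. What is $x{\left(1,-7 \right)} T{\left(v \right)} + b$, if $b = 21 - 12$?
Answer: $-15$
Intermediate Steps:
$x{\left(g,X \right)} = g^{2}$
$v = 6$ ($v = 3 \cdot 2 = 6$)
$b = 9$ ($b = 21 - 12 = 9$)
$T{\left(k \right)} = - 4 k$
$x{\left(1,-7 \right)} T{\left(v \right)} + b = 1^{2} \left(\left(-4\right) 6\right) + 9 = 1 \left(-24\right) + 9 = -24 + 9 = -15$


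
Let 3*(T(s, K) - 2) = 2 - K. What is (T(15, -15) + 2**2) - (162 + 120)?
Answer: -811/3 ≈ -270.33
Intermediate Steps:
T(s, K) = 8/3 - K/3 (T(s, K) = 2 + (2 - K)/3 = 2 + (2/3 - K/3) = 8/3 - K/3)
(T(15, -15) + 2**2) - (162 + 120) = ((8/3 - 1/3*(-15)) + 2**2) - (162 + 120) = ((8/3 + 5) + 4) - 1*282 = (23/3 + 4) - 282 = 35/3 - 282 = -811/3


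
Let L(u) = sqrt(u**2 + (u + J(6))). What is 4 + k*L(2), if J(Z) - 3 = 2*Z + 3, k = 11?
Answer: 4 + 22*sqrt(6) ≈ 57.889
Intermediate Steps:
J(Z) = 6 + 2*Z (J(Z) = 3 + (2*Z + 3) = 3 + (3 + 2*Z) = 6 + 2*Z)
L(u) = sqrt(18 + u + u**2) (L(u) = sqrt(u**2 + (u + (6 + 2*6))) = sqrt(u**2 + (u + (6 + 12))) = sqrt(u**2 + (u + 18)) = sqrt(u**2 + (18 + u)) = sqrt(18 + u + u**2))
4 + k*L(2) = 4 + 11*sqrt(18 + 2 + 2**2) = 4 + 11*sqrt(18 + 2 + 4) = 4 + 11*sqrt(24) = 4 + 11*(2*sqrt(6)) = 4 + 22*sqrt(6)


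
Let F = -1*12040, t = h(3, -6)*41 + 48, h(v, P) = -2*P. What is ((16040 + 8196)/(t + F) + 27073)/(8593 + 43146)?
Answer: 77828816/148749625 ≈ 0.52322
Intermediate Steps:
t = 540 (t = -2*(-6)*41 + 48 = 12*41 + 48 = 492 + 48 = 540)
F = -12040
((16040 + 8196)/(t + F) + 27073)/(8593 + 43146) = ((16040 + 8196)/(540 - 12040) + 27073)/(8593 + 43146) = (24236/(-11500) + 27073)/51739 = (24236*(-1/11500) + 27073)*(1/51739) = (-6059/2875 + 27073)*(1/51739) = (77828816/2875)*(1/51739) = 77828816/148749625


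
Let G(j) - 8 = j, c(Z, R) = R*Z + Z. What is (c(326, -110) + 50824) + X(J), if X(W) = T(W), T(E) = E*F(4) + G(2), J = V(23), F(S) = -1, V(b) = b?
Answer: 15277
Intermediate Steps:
c(Z, R) = Z + R*Z
G(j) = 8 + j
J = 23
T(E) = 10 - E (T(E) = E*(-1) + (8 + 2) = -E + 10 = 10 - E)
X(W) = 10 - W
(c(326, -110) + 50824) + X(J) = (326*(1 - 110) + 50824) + (10 - 1*23) = (326*(-109) + 50824) + (10 - 23) = (-35534 + 50824) - 13 = 15290 - 13 = 15277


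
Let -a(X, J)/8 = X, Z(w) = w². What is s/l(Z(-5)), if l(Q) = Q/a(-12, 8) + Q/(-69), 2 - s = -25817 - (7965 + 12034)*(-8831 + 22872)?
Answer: -206692188608/75 ≈ -2.7559e+9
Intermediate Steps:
a(X, J) = -8*X
s = 280831778 (s = 2 - (-25817 - (7965 + 12034)*(-8831 + 22872)) = 2 - (-25817 - 19999*14041) = 2 - (-25817 - 1*280805959) = 2 - (-25817 - 280805959) = 2 - 1*(-280831776) = 2 + 280831776 = 280831778)
l(Q) = -3*Q/736 (l(Q) = Q/((-8*(-12))) + Q/(-69) = Q/96 + Q*(-1/69) = Q*(1/96) - Q/69 = Q/96 - Q/69 = -3*Q/736)
s/l(Z(-5)) = 280831778/((-3/736*(-5)²)) = 280831778/((-3/736*25)) = 280831778/(-75/736) = 280831778*(-736/75) = -206692188608/75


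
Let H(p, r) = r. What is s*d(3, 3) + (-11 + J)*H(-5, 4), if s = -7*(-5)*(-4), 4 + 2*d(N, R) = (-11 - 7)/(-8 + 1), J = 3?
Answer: 68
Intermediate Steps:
d(N, R) = -5/7 (d(N, R) = -2 + ((-11 - 7)/(-8 + 1))/2 = -2 + (-18/(-7))/2 = -2 + (-18*(-⅐))/2 = -2 + (½)*(18/7) = -2 + 9/7 = -5/7)
s = -140 (s = 35*(-4) = -140)
s*d(3, 3) + (-11 + J)*H(-5, 4) = -140*(-5/7) + (-11 + 3)*4 = 100 - 8*4 = 100 - 32 = 68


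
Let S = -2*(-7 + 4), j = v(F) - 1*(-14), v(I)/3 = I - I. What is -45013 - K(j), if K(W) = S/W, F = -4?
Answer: -315094/7 ≈ -45013.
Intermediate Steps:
v(I) = 0 (v(I) = 3*(I - I) = 3*0 = 0)
j = 14 (j = 0 - 1*(-14) = 0 + 14 = 14)
S = 6 (S = -2*(-3) = 6)
K(W) = 6/W
-45013 - K(j) = -45013 - 6/14 = -45013 - 1*3/7 = -45013 - 3/7 = -315094/7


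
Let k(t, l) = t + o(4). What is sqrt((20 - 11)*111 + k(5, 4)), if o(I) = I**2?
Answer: 2*sqrt(255) ≈ 31.937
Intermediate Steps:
k(t, l) = 16 + t (k(t, l) = t + 4**2 = t + 16 = 16 + t)
sqrt((20 - 11)*111 + k(5, 4)) = sqrt((20 - 11)*111 + (16 + 5)) = sqrt(9*111 + 21) = sqrt(999 + 21) = sqrt(1020) = 2*sqrt(255)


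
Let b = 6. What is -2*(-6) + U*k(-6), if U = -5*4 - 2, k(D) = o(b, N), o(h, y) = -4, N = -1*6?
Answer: 100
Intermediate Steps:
N = -6
k(D) = -4
U = -22 (U = -20 - 2 = -22)
-2*(-6) + U*k(-6) = -2*(-6) - 22*(-4) = 12 + 88 = 100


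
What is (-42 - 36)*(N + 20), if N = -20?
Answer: 0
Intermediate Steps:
(-42 - 36)*(N + 20) = (-42 - 36)*(-20 + 20) = -78*0 = 0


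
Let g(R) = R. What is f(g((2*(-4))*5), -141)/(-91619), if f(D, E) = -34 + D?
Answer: 74/91619 ≈ 0.00080769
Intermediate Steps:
f(g((2*(-4))*5), -141)/(-91619) = (-34 + (2*(-4))*5)/(-91619) = (-34 - 8*5)*(-1/91619) = (-34 - 40)*(-1/91619) = -74*(-1/91619) = 74/91619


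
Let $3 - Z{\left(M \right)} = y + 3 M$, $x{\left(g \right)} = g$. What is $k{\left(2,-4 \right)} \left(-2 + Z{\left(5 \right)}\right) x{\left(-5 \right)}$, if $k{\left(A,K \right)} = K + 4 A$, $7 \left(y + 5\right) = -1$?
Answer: $\frac{1240}{7} \approx 177.14$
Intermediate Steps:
$y = - \frac{36}{7}$ ($y = -5 + \frac{1}{7} \left(-1\right) = -5 - \frac{1}{7} = - \frac{36}{7} \approx -5.1429$)
$Z{\left(M \right)} = \frac{57}{7} - 3 M$ ($Z{\left(M \right)} = 3 - \left(- \frac{36}{7} + 3 M\right) = \frac{57}{7} - 3 M$)
$k{\left(2,-4 \right)} \left(-2 + Z{\left(5 \right)}\right) x{\left(-5 \right)} = \left(-4 + 4 \cdot 2\right) \left(-2 + \left(\frac{57}{7} - 15\right)\right) \left(-5\right) = \left(-4 + 8\right) \left(-2 + \left(\frac{57}{7} - 15\right)\right) \left(-5\right) = 4 \left(-2 - \frac{48}{7}\right) \left(-5\right) = 4 \left(\left(- \frac{62}{7}\right) \left(-5\right)\right) = 4 \cdot \frac{310}{7} = \frac{1240}{7}$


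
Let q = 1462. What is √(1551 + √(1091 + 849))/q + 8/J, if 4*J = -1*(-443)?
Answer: 32/443 + √(1551 + 2*√485)/1462 ≈ 0.099552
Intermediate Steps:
J = 443/4 (J = (-1*(-443))/4 = (¼)*443 = 443/4 ≈ 110.75)
√(1551 + √(1091 + 849))/q + 8/J = √(1551 + √(1091 + 849))/1462 + 8/(443/4) = √(1551 + √1940)*(1/1462) + 8*(4/443) = √(1551 + 2*√485)*(1/1462) + 32/443 = √(1551 + 2*√485)/1462 + 32/443 = 32/443 + √(1551 + 2*√485)/1462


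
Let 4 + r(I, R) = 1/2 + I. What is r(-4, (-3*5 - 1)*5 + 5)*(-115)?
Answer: 1725/2 ≈ 862.50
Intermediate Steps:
r(I, R) = -7/2 + I (r(I, R) = -4 + (1/2 + I) = -4 + (½ + I) = -7/2 + I)
r(-4, (-3*5 - 1)*5 + 5)*(-115) = (-7/2 - 4)*(-115) = -15/2*(-115) = 1725/2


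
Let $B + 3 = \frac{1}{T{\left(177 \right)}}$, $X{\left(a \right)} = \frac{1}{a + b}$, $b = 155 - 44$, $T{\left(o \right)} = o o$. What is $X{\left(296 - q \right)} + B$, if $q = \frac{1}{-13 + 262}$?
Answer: $- \frac{9516928291}{3174943518} \approx -2.9975$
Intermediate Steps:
$T{\left(o \right)} = o^{2}$
$q = \frac{1}{249} \approx 0.0040161$
$b = 111$ ($b = 155 - 44 = 111$)
$X{\left(a \right)} = \frac{1}{111 + a}$ ($X{\left(a \right)} = \frac{1}{a + 111} = \frac{1}{111 + a}$)
$B = - \frac{93986}{31329}$ ($B = -3 + \frac{1}{177^{2}} = -3 + \frac{1}{31329} = - \frac{93986}{31329} \approx -3.0$)
$X{\left(296 - q \right)} + B = \frac{1}{111 + \left(296 - \frac{1}{249}\right)} - \frac{93986}{31329} = \frac{1}{111 + \frac{73703}{249}} - \frac{93986}{31329} = \frac{1}{\frac{101342}{249}} - \frac{93986}{31329} = \frac{249}{101342} - \frac{93986}{31329} = - \frac{9516928291}{3174943518}$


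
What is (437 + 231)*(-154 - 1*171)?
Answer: -217100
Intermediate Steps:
(437 + 231)*(-154 - 1*171) = 668*(-154 - 171) = 668*(-325) = -217100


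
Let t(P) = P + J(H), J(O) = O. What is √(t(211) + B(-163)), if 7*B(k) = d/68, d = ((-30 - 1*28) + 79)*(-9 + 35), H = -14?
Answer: √229058/34 ≈ 14.076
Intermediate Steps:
d = 546 (d = ((-30 - 28) + 79)*26 = (-58 + 79)*26 = 21*26 = 546)
B(k) = 39/34 (B(k) = (546/68)/7 = (546*(1/68))/7 = (⅐)*(273/34) = 39/34)
t(P) = -14 + P (t(P) = P - 14 = -14 + P)
√(t(211) + B(-163)) = √((-14 + 211) + 39/34) = √(197 + 39/34) = √(6737/34) = √229058/34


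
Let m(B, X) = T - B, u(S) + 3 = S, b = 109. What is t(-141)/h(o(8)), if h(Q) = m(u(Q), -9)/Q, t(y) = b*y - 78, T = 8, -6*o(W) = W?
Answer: 61788/37 ≈ 1669.9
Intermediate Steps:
o(W) = -W/6
u(S) = -3 + S
t(y) = -78 + 109*y (t(y) = 109*y - 78 = -78 + 109*y)
m(B, X) = 8 - B
h(Q) = (11 - Q)/Q (h(Q) = (8 - (-3 + Q))/Q = (8 + (3 - Q))/Q = (11 - Q)/Q)
t(-141)/h(o(8)) = (-78 + 109*(-141))/(((11 - (-1)*8/6)/((-⅙*8)))) = (-78 - 15369)/(((11 - 1*(-4/3))/(-4/3))) = -15447*(-4/(3*(11 + 4/3))) = -15447/((-¾*37/3)) = -15447/(-37/4) = -15447*(-4/37) = 61788/37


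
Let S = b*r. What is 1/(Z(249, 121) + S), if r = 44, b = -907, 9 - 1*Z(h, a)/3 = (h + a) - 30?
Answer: -1/40901 ≈ -2.4449e-5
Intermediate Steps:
Z(h, a) = 117 - 3*a - 3*h (Z(h, a) = 27 - 3*((h + a) - 30) = 27 - 3*((a + h) - 30) = 27 - 3*(-30 + a + h) = 27 + (90 - 3*a - 3*h) = 117 - 3*a - 3*h)
S = -39908 (S = -907*44 = -39908)
1/(Z(249, 121) + S) = 1/((117 - 3*121 - 3*249) - 39908) = 1/((117 - 363 - 747) - 39908) = 1/(-993 - 39908) = 1/(-40901) = -1/40901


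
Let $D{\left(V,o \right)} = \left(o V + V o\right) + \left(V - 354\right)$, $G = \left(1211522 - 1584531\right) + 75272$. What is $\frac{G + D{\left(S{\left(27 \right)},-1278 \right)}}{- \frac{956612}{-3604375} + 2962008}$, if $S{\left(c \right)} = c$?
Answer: $- \frac{330769889375}{2669047135403} \approx -0.12393$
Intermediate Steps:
$G = -297737$ ($G = -373009 + 75272 = -297737$)
$D{\left(V,o \right)} = -354 + V + 2 V o$ ($D{\left(V,o \right)} = \left(V o + V o\right) + \left(V - 354\right) = 2 V o + \left(-354 + V\right) = -354 + V + 2 V o$)
$\frac{G + D{\left(S{\left(27 \right)},-1278 \right)}}{- \frac{956612}{-3604375} + 2962008} = \frac{-297737 + \left(-354 + 27 + 2 \cdot 27 \left(-1278\right)\right)}{- \frac{956612}{-3604375} + 2962008} = \frac{-297737 - 69339}{\left(-956612\right) \left(- \frac{1}{3604375}\right) + 2962008} = \frac{-297737 - 69339}{\frac{956612}{3604375} + 2962008} = - \frac{367076}{\frac{10676188541612}{3604375}} = \left(-367076\right) \frac{3604375}{10676188541612} = - \frac{330769889375}{2669047135403}$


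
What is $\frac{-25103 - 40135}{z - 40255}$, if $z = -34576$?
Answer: $\frac{65238}{74831} \approx 0.8718$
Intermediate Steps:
$\frac{-25103 - 40135}{z - 40255} = \frac{-25103 - 40135}{-34576 - 40255} = - \frac{65238}{-74831} = \left(-65238\right) \left(- \frac{1}{74831}\right) = \frac{65238}{74831}$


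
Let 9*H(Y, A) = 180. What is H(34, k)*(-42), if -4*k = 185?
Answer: -840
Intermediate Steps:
k = -185/4 (k = -¼*185 = -185/4 ≈ -46.250)
H(Y, A) = 20 (H(Y, A) = (⅑)*180 = 20)
H(34, k)*(-42) = 20*(-42) = -840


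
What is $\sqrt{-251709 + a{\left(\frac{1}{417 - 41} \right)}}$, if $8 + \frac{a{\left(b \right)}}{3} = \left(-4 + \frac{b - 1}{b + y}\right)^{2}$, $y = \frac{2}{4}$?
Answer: $\frac{i \sqrt{998701890}}{63} \approx 501.62 i$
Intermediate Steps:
$y = \frac{1}{2}$ ($y = 2 \cdot \frac{1}{4} = \frac{1}{2} \approx 0.5$)
$a{\left(b \right)} = -24 + 3 \left(-4 + \frac{-1 + b}{\frac{1}{2} + b}\right)^{2}$ ($a{\left(b \right)} = -24 + 3 \left(-4 + \frac{b - 1}{b + \frac{1}{2}}\right)^{2} = -24 + 3 \left(-4 + \frac{b + \left(-3 + 2\right)}{\frac{1}{2} + b}\right)^{2} = -24 + 3 \left(-4 + \frac{b - 1}{\frac{1}{2} + b}\right)^{2} = -24 + 3 \left(-4 + \frac{-1 + b}{\frac{1}{2} + b}\right)^{2}$)
$\sqrt{-251709 + a{\left(\frac{1}{417 - 41} \right)}} = \sqrt{-251709 + \frac{12 \left(7 + \left(\frac{1}{417 - 41}\right)^{2} + \frac{10}{417 - 41}\right)}{1 + \frac{4}{417 - 41} + 4 \left(\frac{1}{417 - 41}\right)^{2}}} = \sqrt{-251709 + \frac{12 \left(7 + \left(\frac{1}{376}\right)^{2} + \frac{10}{376}\right)}{1 + \frac{4}{376} + 4 \left(\frac{1}{376}\right)^{2}}} = \sqrt{-251709 + \frac{12 \left(7 + \left(\frac{1}{376}\right)^{2} + 10 \cdot \frac{1}{376}\right)}{1 + 4 \cdot \frac{1}{376} + \frac{4}{141376}}} = \sqrt{-251709 + \frac{12 \left(7 + \frac{1}{141376} + \frac{5}{188}\right)}{1 + \frac{1}{94} + 4 \cdot \frac{1}{141376}}} = \sqrt{-251709 + 12 \frac{1}{1 + \frac{1}{94} + \frac{1}{35344}} \cdot \frac{993393}{141376}} = \sqrt{-251709 + 12 \frac{1}{\frac{35721}{35344}} \cdot \frac{993393}{141376}} = \sqrt{-251709 + 12 \cdot \frac{35344}{35721} \cdot \frac{993393}{141376}} = \sqrt{-251709 + \frac{110377}{1323}} = \sqrt{- \frac{332900630}{1323}} = \frac{i \sqrt{998701890}}{63}$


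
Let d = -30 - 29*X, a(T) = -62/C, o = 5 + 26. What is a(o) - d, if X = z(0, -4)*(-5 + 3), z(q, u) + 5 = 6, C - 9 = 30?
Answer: -1154/39 ≈ -29.590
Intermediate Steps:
C = 39 (C = 9 + 30 = 39)
z(q, u) = 1 (z(q, u) = -5 + 6 = 1)
o = 31
X = -2 (X = 1*(-5 + 3) = 1*(-2) = -2)
a(T) = -62/39
d = 28 (d = -30 - 29*(-2) = -30 + 58 = 28)
a(o) - d = -62/39 - 1*28 = -62/39 - 28 = -1154/39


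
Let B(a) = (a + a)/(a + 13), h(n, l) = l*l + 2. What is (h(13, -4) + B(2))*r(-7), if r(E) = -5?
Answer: -274/3 ≈ -91.333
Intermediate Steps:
h(n, l) = 2 + l² (h(n, l) = l² + 2 = 2 + l²)
B(a) = 2*a/(13 + a) (B(a) = (2*a)/(13 + a) = 2*a/(13 + a))
(h(13, -4) + B(2))*r(-7) = ((2 + (-4)²) + 2*2/(13 + 2))*(-5) = ((2 + 16) + 2*2/15)*(-5) = (18 + 2*2*(1/15))*(-5) = (18 + 4/15)*(-5) = (274/15)*(-5) = -274/3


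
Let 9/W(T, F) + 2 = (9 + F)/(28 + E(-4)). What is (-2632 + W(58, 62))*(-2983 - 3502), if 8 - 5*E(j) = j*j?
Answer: 1545531140/91 ≈ 1.6984e+7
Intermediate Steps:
E(j) = 8/5 - j**2/5 (E(j) = 8/5 - j*j/5 = 8/5 - j**2/5)
W(T, F) = 9/(-73/44 + 5*F/132) (W(T, F) = 9/(-2 + (9 + F)/(28 + (8/5 - 1/5*(-4)**2))) = 9/(-2 + (9 + F)/(28 + (8/5 - 1/5*16))) = 9/(-2 + (9 + F)/(28 + (8/5 - 16/5))) = 9/(-2 + (9 + F)/(28 - 8/5)) = 9/(-2 + (9 + F)/(132/5)) = 9/(-2 + (9 + F)*(5/132)) = 9/(-2 + (15/44 + 5*F/132)) = 9/(-73/44 + 5*F/132))
(-2632 + W(58, 62))*(-2983 - 3502) = (-2632 + 1188/(-219 + 5*62))*(-2983 - 3502) = (-2632 + 1188/(-219 + 310))*(-6485) = (-2632 + 1188/91)*(-6485) = -238324/91*(-6485) = 1545531140/91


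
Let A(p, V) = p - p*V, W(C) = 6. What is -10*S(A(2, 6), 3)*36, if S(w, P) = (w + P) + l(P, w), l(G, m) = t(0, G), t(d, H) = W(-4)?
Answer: 360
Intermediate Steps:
t(d, H) = 6
l(G, m) = 6
A(p, V) = p - V*p
S(w, P) = 6 + P + w (S(w, P) = (w + P) + 6 = (P + w) + 6 = 6 + P + w)
-10*S(A(2, 6), 3)*36 = -10*(6 + 3 + 2*(1 - 1*6))*36 = -10*(6 + 3 + 2*(1 - 6))*36 = -10*(6 + 3 + 2*(-5))*36 = -10*(6 + 3 - 10)*36 = -10*(-1)*36 = 10*36 = 360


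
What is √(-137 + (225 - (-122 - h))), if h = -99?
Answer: √111 ≈ 10.536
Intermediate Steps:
√(-137 + (225 - (-122 - h))) = √(-137 + (225 - (-122 - 1*(-99)))) = √(-137 + (225 - (-122 + 99))) = √(-137 + (225 - 1*(-23))) = √(-137 + (225 + 23)) = √(-137 + 248) = √111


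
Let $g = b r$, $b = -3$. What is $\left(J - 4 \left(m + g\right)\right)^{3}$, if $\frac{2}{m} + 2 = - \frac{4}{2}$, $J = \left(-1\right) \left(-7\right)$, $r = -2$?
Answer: $-3375$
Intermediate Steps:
$J = 7$
$m = - \frac{1}{2}$ ($m = \frac{2}{-2 - \frac{4}{2}} = \frac{2}{-2 - 2} = \frac{2}{-4} = 2 \left(- \frac{1}{4}\right) = - \frac{1}{2} \approx -0.5$)
$g = 6$ ($g = \left(-3\right) \left(-2\right) = 6$)
$\left(J - 4 \left(m + g\right)\right)^{3} = \left(7 - 4 \left(- \frac{1}{2} + 6\right)\right)^{3} = \left(7 - 4 \cdot \frac{11}{2}\right)^{3} = \left(7 - 22\right)^{3} = \left(-15\right)^{3} = -3375$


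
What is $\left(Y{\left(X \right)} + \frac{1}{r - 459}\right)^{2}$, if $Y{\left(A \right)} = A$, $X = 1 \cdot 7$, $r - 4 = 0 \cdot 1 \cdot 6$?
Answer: $\frac{10137856}{207025} \approx 48.969$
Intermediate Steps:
$r = 4$ ($r = 4 + 0 \cdot 1 \cdot 6 = 4 + 0 \cdot 6 = 4 + 0 = 4$)
$X = 7$
$\left(Y{\left(X \right)} + \frac{1}{r - 459}\right)^{2} = \left(7 + \frac{1}{4 - 459}\right)^{2} = \left(7 + \frac{1}{-455}\right)^{2} = \left(7 - \frac{1}{455}\right)^{2} = \left(\frac{3184}{455}\right)^{2} = \frac{10137856}{207025}$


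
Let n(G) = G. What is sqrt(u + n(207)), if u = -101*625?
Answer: I*sqrt(62918) ≈ 250.83*I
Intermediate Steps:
u = -63125
sqrt(u + n(207)) = sqrt(-63125 + 207) = sqrt(-62918) = I*sqrt(62918)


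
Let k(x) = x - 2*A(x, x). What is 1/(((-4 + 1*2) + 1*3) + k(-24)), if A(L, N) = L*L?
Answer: -1/1175 ≈ -0.00085106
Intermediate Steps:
A(L, N) = L²
k(x) = x - 2*x²
1/(((-4 + 1*2) + 1*3) + k(-24)) = 1/(((-4 + 1*2) + 1*3) - 24*(1 - 2*(-24))) = 1/(((-4 + 2) + 3) - 24*(1 + 48)) = 1/((-2 + 3) - 24*49) = 1/(1 - 1176) = 1/(-1175) = -1/1175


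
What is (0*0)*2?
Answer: 0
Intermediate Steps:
(0*0)*2 = 0*2 = 0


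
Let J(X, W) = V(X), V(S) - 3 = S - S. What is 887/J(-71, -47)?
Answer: 887/3 ≈ 295.67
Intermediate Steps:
V(S) = 3 (V(S) = 3 + (S - S) = 3 + 0 = 3)
J(X, W) = 3
887/J(-71, -47) = 887/3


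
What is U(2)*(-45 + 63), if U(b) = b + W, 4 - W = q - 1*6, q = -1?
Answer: 234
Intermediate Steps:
W = 11 (W = 4 - (-1 - 1*6) = 4 - (-1 - 6) = 4 - 1*(-7) = 4 + 7 = 11)
U(b) = 11 + b (U(b) = b + 11 = 11 + b)
U(2)*(-45 + 63) = (11 + 2)*(-45 + 63) = 13*18 = 234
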